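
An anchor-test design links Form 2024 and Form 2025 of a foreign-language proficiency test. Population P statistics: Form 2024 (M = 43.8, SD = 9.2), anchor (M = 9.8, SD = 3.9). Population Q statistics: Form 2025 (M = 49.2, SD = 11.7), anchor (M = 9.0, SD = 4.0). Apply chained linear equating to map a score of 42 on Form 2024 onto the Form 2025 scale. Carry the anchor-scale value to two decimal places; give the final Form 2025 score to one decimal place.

Form 2024 → anchor (Population P): v = (3.9/9.2)(42 − 43.8) + 9.8 = 9.04
anchor → Form 2025 (Population Q): y = (11.7/4.0)(9.04 − 9.0) + 49.2 = 49.3

49.3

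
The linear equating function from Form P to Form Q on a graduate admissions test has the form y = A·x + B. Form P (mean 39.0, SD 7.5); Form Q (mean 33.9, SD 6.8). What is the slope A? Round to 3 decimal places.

0.907

A = SD_Y / SD_X = 6.8 / 7.5 = 0.907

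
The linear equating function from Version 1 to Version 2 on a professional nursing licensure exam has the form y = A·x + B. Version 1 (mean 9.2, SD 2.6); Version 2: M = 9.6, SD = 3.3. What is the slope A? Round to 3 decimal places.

1.269

A = SD_Y / SD_X = 3.3 / 2.6 = 1.269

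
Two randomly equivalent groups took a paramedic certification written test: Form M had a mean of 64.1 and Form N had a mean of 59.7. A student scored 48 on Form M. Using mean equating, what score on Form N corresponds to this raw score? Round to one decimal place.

Mean equating: y = x + (M_Y − M_X) = 48 + (59.7 − 64.1) = 43.6

43.6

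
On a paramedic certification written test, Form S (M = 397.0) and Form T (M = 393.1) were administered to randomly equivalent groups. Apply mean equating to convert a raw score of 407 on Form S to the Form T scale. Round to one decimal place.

Mean equating: y = x + (M_Y − M_X) = 407 + (393.1 − 397.0) = 403.1

403.1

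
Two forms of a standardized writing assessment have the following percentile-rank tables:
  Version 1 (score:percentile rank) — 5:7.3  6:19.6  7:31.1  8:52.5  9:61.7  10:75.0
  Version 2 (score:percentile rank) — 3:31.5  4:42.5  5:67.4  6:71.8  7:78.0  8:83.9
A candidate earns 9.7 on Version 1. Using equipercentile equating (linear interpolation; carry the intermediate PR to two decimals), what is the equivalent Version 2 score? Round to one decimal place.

5.8

PR of 9.7 on Version 1: 61.7 + (9.7 − 9)/(10 − 9) × (75.0 − 61.7) = 71.01
On Version 2, PR 71.01 falls between score 5 (PR 67.4) and 6 (PR 71.8).
Interpolate: 5 + (71.01 − 67.4)/(71.8 − 67.4) × (6 − 5) = 5.8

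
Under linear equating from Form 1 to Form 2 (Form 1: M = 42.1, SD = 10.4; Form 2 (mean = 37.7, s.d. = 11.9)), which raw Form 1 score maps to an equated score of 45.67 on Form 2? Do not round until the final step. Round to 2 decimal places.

49.07

Invert y = (SD_Y/SD_X)(x − M_X) + M_Y:
x = (SD_X/SD_Y)(y − M_Y) + M_X = (10.4/11.9)(45.67 − 37.7) + 42.1
x = 0.873950 × 7.970 + 42.1 = 49.07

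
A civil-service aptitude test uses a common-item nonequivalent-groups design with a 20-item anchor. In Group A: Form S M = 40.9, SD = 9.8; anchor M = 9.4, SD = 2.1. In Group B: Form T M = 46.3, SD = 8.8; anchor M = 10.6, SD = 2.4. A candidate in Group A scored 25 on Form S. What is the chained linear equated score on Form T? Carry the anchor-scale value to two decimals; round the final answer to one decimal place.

29.4

Form S → anchor (Group A): v = (2.1/9.8)(25 − 40.9) + 9.4 = 5.99
anchor → Form T (Group B): y = (8.8/2.4)(5.99 − 10.6) + 46.3 = 29.4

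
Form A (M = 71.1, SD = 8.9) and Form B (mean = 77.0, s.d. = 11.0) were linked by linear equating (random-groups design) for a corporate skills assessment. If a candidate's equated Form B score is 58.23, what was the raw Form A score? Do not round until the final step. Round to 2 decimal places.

Invert y = (SD_Y/SD_X)(x − M_X) + M_Y:
x = (SD_X/SD_Y)(y − M_Y) + M_X = (8.9/11.0)(58.23 − 77.0) + 71.1
x = 0.809091 × -18.770 + 71.1 = 55.91

55.91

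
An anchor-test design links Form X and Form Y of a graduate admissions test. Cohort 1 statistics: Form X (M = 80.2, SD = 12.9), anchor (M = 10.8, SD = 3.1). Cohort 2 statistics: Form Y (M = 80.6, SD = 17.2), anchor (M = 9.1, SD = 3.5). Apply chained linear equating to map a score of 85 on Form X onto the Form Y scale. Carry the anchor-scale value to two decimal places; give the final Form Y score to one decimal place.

94.6

Form X → anchor (Cohort 1): v = (3.1/12.9)(85 − 80.2) + 10.8 = 11.95
anchor → Form Y (Cohort 2): y = (17.2/3.5)(11.95 − 9.1) + 80.6 = 94.6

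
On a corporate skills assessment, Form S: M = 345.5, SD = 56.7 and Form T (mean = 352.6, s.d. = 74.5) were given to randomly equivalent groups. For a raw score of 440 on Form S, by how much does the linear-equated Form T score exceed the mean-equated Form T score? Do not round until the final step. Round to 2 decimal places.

29.67

Mean-equated: 440 + (352.6 − 345.5) = 447.10
Linear-equated: (74.5/56.7)(440 − 345.5) + 352.6 = 476.767
Difference = 476.767 − 447.10 = 29.67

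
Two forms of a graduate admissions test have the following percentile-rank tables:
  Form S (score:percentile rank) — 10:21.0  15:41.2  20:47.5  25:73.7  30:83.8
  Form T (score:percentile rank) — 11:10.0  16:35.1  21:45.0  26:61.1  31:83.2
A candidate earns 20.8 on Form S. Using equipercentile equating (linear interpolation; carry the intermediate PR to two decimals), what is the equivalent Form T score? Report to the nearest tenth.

PR of 20.8 on Form S: 47.5 + (20.8 − 20)/(25 − 20) × (73.7 − 47.5) = 51.69
On Form T, PR 51.69 falls between score 21 (PR 45.0) and 26 (PR 61.1).
Interpolate: 21 + (51.69 − 45.0)/(61.1 − 45.0) × (26 − 21) = 23.1

23.1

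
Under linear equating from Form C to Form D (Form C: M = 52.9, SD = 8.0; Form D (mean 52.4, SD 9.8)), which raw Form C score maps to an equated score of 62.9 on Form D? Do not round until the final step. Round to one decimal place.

Invert y = (SD_Y/SD_X)(x − M_X) + M_Y:
x = (SD_X/SD_Y)(y − M_Y) + M_X = (8.0/9.8)(62.9 − 52.4) + 52.9
x = 0.816327 × 10.500 + 52.9 = 61.5

61.5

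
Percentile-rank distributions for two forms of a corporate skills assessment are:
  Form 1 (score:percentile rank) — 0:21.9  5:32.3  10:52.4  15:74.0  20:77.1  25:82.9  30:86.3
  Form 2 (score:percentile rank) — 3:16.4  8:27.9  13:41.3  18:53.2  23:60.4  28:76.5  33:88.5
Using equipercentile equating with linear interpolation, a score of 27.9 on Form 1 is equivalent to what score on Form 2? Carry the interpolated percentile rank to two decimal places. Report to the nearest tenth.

PR of 27.9 on Form 1: 82.9 + (27.9 − 25)/(30 − 25) × (86.3 − 82.9) = 84.87
On Form 2, PR 84.87 falls between score 28 (PR 76.5) and 33 (PR 88.5).
Interpolate: 28 + (84.87 − 76.5)/(88.5 − 76.5) × (33 − 28) = 31.5

31.5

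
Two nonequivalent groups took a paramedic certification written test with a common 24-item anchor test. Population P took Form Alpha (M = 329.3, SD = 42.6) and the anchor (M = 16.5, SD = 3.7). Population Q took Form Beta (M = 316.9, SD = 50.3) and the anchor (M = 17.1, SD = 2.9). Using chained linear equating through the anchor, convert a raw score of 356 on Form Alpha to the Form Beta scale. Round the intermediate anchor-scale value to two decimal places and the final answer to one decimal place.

346.7

Form Alpha → anchor (Population P): v = (3.7/42.6)(356 − 329.3) + 16.5 = 18.82
anchor → Form Beta (Population Q): y = (50.3/2.9)(18.82 − 17.1) + 316.9 = 346.7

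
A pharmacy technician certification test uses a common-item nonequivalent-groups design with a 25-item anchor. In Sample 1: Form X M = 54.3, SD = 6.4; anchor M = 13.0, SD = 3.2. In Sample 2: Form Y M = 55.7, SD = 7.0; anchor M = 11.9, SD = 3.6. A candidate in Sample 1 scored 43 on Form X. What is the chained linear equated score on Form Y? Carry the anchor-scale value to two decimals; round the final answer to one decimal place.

Form X → anchor (Sample 1): v = (3.2/6.4)(43 − 54.3) + 13.0 = 7.35
anchor → Form Y (Sample 2): y = (7.0/3.6)(7.35 − 11.9) + 55.7 = 46.9

46.9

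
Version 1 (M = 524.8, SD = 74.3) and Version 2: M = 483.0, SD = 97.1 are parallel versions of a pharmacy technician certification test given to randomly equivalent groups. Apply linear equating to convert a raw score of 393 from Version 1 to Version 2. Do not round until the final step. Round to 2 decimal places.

Linear equating: y = (SD_Y/SD_X)(x − M_X) + M_Y
y = (97.1/74.3)(393 − 524.8) + 483.0
y = 1.306864 × -131.8 + 483.0 = -172.2447 + 483.0 = 310.76

310.76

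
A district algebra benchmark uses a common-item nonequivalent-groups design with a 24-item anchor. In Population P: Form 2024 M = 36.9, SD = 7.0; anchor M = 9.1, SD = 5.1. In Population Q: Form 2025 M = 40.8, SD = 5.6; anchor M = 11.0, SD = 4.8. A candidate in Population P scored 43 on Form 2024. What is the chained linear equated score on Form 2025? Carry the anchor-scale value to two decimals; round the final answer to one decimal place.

43.8

Form 2024 → anchor (Population P): v = (5.1/7.0)(43 − 36.9) + 9.1 = 13.54
anchor → Form 2025 (Population Q): y = (5.6/4.8)(13.54 − 11.0) + 40.8 = 43.8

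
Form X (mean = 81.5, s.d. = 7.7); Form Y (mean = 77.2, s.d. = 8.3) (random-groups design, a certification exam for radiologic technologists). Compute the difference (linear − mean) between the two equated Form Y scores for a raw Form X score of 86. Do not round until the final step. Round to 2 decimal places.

0.35

Mean-equated: 86 + (77.2 − 81.5) = 81.70
Linear-equated: (8.3/7.7)(86 − 81.5) + 77.2 = 82.051
Difference = 82.051 − 81.70 = 0.35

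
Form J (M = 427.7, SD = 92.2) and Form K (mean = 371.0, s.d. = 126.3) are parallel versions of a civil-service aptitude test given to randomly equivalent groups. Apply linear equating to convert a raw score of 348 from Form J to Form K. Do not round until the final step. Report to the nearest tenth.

261.8

Linear equating: y = (SD_Y/SD_X)(x − M_X) + M_Y
y = (126.3/92.2)(348 − 427.7) + 371.0
y = 1.369848 × -79.7 + 371.0 = -109.1769 + 371.0 = 261.8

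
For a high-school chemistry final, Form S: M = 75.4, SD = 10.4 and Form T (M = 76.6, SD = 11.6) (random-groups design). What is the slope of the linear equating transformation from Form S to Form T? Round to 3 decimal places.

1.115

A = SD_Y / SD_X = 11.6 / 10.4 = 1.115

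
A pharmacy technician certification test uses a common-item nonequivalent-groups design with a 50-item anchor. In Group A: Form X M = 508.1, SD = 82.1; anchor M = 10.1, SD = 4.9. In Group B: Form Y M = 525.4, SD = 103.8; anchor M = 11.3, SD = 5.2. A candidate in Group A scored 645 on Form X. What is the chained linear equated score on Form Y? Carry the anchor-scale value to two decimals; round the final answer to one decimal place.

Form X → anchor (Group A): v = (4.9/82.1)(645 − 508.1) + 10.1 = 18.27
anchor → Form Y (Group B): y = (103.8/5.2)(18.27 − 11.3) + 525.4 = 664.5

664.5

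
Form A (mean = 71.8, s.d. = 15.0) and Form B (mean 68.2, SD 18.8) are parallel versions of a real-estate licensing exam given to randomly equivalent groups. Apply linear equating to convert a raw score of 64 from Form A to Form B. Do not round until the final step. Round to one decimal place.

Linear equating: y = (SD_Y/SD_X)(x − M_X) + M_Y
y = (18.8/15.0)(64 − 71.8) + 68.2
y = 1.253333 × -7.8 + 68.2 = -9.7760 + 68.2 = 58.4

58.4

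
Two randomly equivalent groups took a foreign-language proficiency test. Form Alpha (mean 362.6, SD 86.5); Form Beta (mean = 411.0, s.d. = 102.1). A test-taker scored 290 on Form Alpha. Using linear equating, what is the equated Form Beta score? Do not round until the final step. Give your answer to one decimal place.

325.3

Linear equating: y = (SD_Y/SD_X)(x − M_X) + M_Y
y = (102.1/86.5)(290 − 362.6) + 411.0
y = 1.180347 × -72.6 + 411.0 = -85.6932 + 411.0 = 325.3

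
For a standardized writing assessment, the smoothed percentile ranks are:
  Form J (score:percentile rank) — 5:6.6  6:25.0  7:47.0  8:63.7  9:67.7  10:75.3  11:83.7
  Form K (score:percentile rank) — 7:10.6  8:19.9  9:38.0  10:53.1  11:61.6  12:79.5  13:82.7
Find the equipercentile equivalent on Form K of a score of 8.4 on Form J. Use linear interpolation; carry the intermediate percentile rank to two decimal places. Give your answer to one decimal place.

PR of 8.4 on Form J: 63.7 + (8.4 − 8)/(9 − 8) × (67.7 − 63.7) = 65.30
On Form K, PR 65.30 falls between score 11 (PR 61.6) and 12 (PR 79.5).
Interpolate: 11 + (65.30 − 61.6)/(79.5 − 61.6) × (12 − 11) = 11.2

11.2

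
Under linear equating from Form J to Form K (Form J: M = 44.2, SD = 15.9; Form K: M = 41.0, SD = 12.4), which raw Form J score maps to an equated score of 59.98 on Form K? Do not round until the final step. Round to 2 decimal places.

68.54

Invert y = (SD_Y/SD_X)(x − M_X) + M_Y:
x = (SD_X/SD_Y)(y − M_Y) + M_X = (15.9/12.4)(59.98 − 41.0) + 44.2
x = 1.282258 × 18.980 + 44.2 = 68.54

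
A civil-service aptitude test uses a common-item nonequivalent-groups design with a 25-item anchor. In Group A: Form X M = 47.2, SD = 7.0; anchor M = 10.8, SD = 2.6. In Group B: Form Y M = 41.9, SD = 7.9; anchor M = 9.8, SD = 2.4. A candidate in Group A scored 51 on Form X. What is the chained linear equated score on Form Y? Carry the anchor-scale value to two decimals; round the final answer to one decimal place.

49.8

Form X → anchor (Group A): v = (2.6/7.0)(51 − 47.2) + 10.8 = 12.21
anchor → Form Y (Group B): y = (7.9/2.4)(12.21 − 9.8) + 41.9 = 49.8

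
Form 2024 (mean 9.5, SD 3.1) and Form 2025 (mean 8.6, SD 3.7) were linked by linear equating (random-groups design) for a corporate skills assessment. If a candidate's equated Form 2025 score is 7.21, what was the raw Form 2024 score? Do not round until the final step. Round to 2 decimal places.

Invert y = (SD_Y/SD_X)(x − M_X) + M_Y:
x = (SD_X/SD_Y)(y − M_Y) + M_X = (3.1/3.7)(7.21 − 8.6) + 9.5
x = 0.837838 × -1.390 + 9.5 = 8.34

8.34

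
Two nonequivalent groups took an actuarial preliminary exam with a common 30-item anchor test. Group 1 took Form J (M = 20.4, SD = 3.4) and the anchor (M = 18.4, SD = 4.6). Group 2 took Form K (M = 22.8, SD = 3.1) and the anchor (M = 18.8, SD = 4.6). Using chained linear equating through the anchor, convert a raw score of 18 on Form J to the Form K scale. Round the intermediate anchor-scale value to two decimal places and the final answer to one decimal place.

Form J → anchor (Group 1): v = (4.6/3.4)(18 − 20.4) + 18.4 = 15.15
anchor → Form K (Group 2): y = (3.1/4.6)(15.15 − 18.8) + 22.8 = 20.3

20.3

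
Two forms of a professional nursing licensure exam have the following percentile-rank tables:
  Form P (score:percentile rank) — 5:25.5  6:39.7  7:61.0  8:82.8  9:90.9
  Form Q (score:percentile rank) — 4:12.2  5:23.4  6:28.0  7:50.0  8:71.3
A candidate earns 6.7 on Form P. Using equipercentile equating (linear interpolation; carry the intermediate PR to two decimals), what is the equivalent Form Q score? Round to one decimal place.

7.2

PR of 6.7 on Form P: 39.7 + (6.7 − 6)/(7 − 6) × (61.0 − 39.7) = 54.61
On Form Q, PR 54.61 falls between score 7 (PR 50.0) and 8 (PR 71.3).
Interpolate: 7 + (54.61 − 50.0)/(71.3 − 50.0) × (8 − 7) = 7.2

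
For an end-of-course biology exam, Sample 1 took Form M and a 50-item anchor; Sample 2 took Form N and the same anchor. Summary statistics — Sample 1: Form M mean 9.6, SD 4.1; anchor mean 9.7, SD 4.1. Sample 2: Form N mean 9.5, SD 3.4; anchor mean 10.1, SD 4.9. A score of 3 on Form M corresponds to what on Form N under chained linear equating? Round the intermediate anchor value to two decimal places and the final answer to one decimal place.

4.6

Form M → anchor (Sample 1): v = (4.1/4.1)(3 − 9.6) + 9.7 = 3.10
anchor → Form N (Sample 2): y = (3.4/4.9)(3.10 − 10.1) + 9.5 = 4.6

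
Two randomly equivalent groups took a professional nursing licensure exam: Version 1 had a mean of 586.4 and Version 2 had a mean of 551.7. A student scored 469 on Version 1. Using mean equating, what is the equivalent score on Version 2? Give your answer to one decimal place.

434.3

Mean equating: y = x + (M_Y − M_X) = 469 + (551.7 − 586.4) = 434.3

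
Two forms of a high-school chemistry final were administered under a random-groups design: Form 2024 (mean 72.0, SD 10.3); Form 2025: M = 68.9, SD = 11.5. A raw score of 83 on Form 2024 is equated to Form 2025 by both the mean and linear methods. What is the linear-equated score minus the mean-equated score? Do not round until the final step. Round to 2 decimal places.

1.28

Mean-equated: 83 + (68.9 − 72.0) = 79.90
Linear-equated: (11.5/10.3)(83 − 72.0) + 68.9 = 81.182
Difference = 81.182 − 79.90 = 1.28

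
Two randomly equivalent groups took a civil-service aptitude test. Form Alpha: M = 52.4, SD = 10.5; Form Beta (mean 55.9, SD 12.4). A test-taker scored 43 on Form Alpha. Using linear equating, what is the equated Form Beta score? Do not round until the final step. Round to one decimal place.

Linear equating: y = (SD_Y/SD_X)(x − M_X) + M_Y
y = (12.4/10.5)(43 − 52.4) + 55.9
y = 1.180952 × -9.4 + 55.9 = -11.1010 + 55.9 = 44.8

44.8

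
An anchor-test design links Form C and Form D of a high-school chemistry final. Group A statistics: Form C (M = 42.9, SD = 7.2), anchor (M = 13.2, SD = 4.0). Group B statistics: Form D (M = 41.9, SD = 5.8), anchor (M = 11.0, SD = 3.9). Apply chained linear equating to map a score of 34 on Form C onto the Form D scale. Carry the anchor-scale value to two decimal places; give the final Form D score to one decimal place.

Form C → anchor (Group A): v = (4.0/7.2)(34 − 42.9) + 13.2 = 8.26
anchor → Form D (Group B): y = (5.8/3.9)(8.26 − 11.0) + 41.9 = 37.8

37.8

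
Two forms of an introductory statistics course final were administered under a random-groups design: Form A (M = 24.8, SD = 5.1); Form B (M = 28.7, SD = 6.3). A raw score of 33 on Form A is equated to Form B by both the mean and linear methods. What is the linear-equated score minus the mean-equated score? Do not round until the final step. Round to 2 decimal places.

1.93

Mean-equated: 33 + (28.7 − 24.8) = 36.90
Linear-equated: (6.3/5.1)(33 − 24.8) + 28.7 = 38.829
Difference = 38.829 − 36.90 = 1.93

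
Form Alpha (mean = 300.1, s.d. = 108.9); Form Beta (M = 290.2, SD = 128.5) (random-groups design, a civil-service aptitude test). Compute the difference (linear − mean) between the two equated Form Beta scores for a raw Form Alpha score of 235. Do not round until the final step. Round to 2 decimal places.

-11.72

Mean-equated: 235 + (290.2 − 300.1) = 225.10
Linear-equated: (128.5/108.9)(235 − 300.1) + 290.2 = 213.383
Difference = 213.383 − 225.10 = -11.72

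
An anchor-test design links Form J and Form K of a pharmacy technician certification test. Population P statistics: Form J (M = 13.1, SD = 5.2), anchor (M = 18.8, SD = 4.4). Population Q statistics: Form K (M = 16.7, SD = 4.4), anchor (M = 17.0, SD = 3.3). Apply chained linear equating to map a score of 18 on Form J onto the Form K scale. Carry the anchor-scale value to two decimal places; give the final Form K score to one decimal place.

24.6

Form J → anchor (Population P): v = (4.4/5.2)(18 − 13.1) + 18.8 = 22.95
anchor → Form K (Population Q): y = (4.4/3.3)(22.95 − 17.0) + 16.7 = 24.6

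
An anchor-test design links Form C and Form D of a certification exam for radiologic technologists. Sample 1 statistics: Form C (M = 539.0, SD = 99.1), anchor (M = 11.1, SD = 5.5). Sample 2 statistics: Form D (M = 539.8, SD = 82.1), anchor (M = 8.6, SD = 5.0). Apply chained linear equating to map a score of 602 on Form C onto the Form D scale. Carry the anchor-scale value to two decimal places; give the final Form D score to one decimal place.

Form C → anchor (Sample 1): v = (5.5/99.1)(602 − 539.0) + 11.1 = 14.60
anchor → Form D (Sample 2): y = (82.1/5.0)(14.60 − 8.6) + 539.8 = 638.3

638.3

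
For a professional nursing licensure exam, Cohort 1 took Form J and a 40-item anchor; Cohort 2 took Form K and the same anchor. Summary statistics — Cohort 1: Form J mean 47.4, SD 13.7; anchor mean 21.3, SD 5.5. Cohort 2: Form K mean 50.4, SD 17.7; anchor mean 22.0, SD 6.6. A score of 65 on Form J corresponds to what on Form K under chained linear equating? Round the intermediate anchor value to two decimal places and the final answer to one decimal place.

67.5

Form J → anchor (Cohort 1): v = (5.5/13.7)(65 − 47.4) + 21.3 = 28.37
anchor → Form K (Cohort 2): y = (17.7/6.6)(28.37 − 22.0) + 50.4 = 67.5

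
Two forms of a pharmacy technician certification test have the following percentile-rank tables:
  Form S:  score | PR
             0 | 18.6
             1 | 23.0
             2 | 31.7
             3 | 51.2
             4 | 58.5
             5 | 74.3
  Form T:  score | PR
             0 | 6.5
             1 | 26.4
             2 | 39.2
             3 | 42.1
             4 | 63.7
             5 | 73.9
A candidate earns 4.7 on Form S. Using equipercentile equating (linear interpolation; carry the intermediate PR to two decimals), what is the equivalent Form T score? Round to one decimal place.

PR of 4.7 on Form S: 58.5 + (4.7 − 4)/(5 − 4) × (74.3 − 58.5) = 69.56
On Form T, PR 69.56 falls between score 4 (PR 63.7) and 5 (PR 73.9).
Interpolate: 4 + (69.56 − 63.7)/(73.9 − 63.7) × (5 − 4) = 4.6

4.6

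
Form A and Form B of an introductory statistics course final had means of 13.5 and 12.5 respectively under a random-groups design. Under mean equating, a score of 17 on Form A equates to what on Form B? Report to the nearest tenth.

16.0

Mean equating: y = x + (M_Y − M_X) = 17 + (12.5 − 13.5) = 16.0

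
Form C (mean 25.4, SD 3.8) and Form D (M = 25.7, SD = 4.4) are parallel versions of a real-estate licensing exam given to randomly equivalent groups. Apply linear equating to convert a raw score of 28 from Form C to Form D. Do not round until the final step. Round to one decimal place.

28.7

Linear equating: y = (SD_Y/SD_X)(x − M_X) + M_Y
y = (4.4/3.8)(28 − 25.4) + 25.7
y = 1.157895 × 2.6 + 25.7 = 3.0105 + 25.7 = 28.7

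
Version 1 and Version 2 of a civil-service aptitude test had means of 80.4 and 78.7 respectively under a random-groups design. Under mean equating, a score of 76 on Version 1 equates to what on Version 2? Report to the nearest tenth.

Mean equating: y = x + (M_Y − M_X) = 76 + (78.7 − 80.4) = 74.3

74.3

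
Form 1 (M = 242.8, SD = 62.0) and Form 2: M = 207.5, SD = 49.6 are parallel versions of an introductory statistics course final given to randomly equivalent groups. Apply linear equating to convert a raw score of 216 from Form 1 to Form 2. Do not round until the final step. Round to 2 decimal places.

Linear equating: y = (SD_Y/SD_X)(x − M_X) + M_Y
y = (49.6/62.0)(216 − 242.8) + 207.5
y = 0.800000 × -26.8 + 207.5 = -21.4400 + 207.5 = 186.06

186.06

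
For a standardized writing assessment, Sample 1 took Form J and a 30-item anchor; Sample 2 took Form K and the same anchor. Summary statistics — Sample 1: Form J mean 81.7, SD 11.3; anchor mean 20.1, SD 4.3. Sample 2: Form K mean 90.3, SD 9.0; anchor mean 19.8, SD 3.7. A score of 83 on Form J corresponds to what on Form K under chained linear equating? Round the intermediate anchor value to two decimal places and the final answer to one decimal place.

92.2

Form J → anchor (Sample 1): v = (4.3/11.3)(83 − 81.7) + 20.1 = 20.59
anchor → Form K (Sample 2): y = (9.0/3.7)(20.59 − 19.8) + 90.3 = 92.2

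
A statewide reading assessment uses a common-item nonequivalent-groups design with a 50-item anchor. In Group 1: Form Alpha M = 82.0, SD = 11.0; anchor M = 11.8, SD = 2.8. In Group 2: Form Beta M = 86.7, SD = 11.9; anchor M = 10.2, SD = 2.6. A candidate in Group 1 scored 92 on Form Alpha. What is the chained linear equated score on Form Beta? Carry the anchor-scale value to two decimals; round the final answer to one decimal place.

Form Alpha → anchor (Group 1): v = (2.8/11.0)(92 − 82.0) + 11.8 = 14.35
anchor → Form Beta (Group 2): y = (11.9/2.6)(14.35 − 10.2) + 86.7 = 105.7

105.7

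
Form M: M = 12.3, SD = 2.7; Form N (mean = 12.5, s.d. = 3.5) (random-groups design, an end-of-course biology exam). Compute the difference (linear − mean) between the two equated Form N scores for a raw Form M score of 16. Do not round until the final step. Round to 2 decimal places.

1.10

Mean-equated: 16 + (12.5 − 12.3) = 16.20
Linear-equated: (3.5/2.7)(16 − 12.3) + 12.5 = 17.296
Difference = 17.296 − 16.20 = 1.10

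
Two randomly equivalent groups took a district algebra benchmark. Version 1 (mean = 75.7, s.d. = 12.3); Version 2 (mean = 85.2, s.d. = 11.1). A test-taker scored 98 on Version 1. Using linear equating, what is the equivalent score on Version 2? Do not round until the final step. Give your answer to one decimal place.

Linear equating: y = (SD_Y/SD_X)(x − M_X) + M_Y
y = (11.1/12.3)(98 − 75.7) + 85.2
y = 0.902439 × 22.3 + 85.2 = 20.1244 + 85.2 = 105.3

105.3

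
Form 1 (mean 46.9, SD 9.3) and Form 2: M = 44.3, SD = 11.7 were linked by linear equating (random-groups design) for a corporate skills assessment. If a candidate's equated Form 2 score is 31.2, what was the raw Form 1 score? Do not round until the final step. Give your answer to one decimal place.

36.5

Invert y = (SD_Y/SD_X)(x − M_X) + M_Y:
x = (SD_X/SD_Y)(y − M_Y) + M_X = (9.3/11.7)(31.2 − 44.3) + 46.9
x = 0.794872 × -13.100 + 46.9 = 36.5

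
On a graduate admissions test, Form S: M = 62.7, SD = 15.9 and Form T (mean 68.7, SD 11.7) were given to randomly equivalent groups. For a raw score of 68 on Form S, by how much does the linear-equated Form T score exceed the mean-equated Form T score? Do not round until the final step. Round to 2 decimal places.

Mean-equated: 68 + (68.7 − 62.7) = 74.00
Linear-equated: (11.7/15.9)(68 − 62.7) + 68.7 = 72.600
Difference = 72.600 − 74.00 = -1.40

-1.40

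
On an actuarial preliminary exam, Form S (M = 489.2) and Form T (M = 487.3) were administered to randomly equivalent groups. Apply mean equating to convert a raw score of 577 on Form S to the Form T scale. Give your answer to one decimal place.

Mean equating: y = x + (M_Y − M_X) = 577 + (487.3 − 489.2) = 575.1

575.1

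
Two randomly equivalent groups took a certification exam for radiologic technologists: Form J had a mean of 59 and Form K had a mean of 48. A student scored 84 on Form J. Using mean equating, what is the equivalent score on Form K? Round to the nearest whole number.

Mean equating: y = x + (M_Y − M_X) = 84 + (48 − 59) = 73

73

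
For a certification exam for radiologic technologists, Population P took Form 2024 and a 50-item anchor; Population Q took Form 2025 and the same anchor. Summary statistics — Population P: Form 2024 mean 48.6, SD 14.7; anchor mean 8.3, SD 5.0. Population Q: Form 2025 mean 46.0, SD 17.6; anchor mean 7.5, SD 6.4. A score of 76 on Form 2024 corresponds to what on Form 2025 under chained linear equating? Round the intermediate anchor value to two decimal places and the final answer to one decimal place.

73.8

Form 2024 → anchor (Population P): v = (5.0/14.7)(76 − 48.6) + 8.3 = 17.62
anchor → Form 2025 (Population Q): y = (17.6/6.4)(17.62 − 7.5) + 46.0 = 73.8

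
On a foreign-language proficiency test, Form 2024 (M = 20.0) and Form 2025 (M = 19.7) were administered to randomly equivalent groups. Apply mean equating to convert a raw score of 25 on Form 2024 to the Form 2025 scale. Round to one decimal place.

24.7

Mean equating: y = x + (M_Y − M_X) = 25 + (19.7 − 20.0) = 24.7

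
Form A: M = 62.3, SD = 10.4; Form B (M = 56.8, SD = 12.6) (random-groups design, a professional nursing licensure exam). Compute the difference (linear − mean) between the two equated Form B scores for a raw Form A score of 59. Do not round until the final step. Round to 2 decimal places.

Mean-equated: 59 + (56.8 − 62.3) = 53.50
Linear-equated: (12.6/10.4)(59 − 62.3) + 56.8 = 52.802
Difference = 52.802 − 53.50 = -0.70

-0.70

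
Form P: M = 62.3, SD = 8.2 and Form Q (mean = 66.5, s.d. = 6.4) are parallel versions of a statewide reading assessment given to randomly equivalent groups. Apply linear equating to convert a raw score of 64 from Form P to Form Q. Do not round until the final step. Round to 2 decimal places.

67.83

Linear equating: y = (SD_Y/SD_X)(x − M_X) + M_Y
y = (6.4/8.2)(64 − 62.3) + 66.5
y = 0.780488 × 1.7 + 66.5 = 1.3268 + 66.5 = 67.83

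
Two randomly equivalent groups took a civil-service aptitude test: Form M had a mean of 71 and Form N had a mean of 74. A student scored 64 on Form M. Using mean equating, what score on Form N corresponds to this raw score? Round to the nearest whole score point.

67

Mean equating: y = x + (M_Y − M_X) = 64 + (74 − 71) = 67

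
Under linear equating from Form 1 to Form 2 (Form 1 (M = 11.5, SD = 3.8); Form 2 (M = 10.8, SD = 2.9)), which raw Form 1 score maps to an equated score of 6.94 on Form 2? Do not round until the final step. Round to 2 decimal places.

6.44

Invert y = (SD_Y/SD_X)(x − M_X) + M_Y:
x = (SD_X/SD_Y)(y − M_Y) + M_X = (3.8/2.9)(6.94 − 10.8) + 11.5
x = 1.310345 × -3.860 + 11.5 = 6.44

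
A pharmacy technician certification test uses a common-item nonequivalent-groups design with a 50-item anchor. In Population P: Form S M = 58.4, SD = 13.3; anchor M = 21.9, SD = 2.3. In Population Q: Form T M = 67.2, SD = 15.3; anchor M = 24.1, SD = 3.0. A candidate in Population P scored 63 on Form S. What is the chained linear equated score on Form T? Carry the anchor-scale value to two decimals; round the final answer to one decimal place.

60.1

Form S → anchor (Population P): v = (2.3/13.3)(63 − 58.4) + 21.9 = 22.70
anchor → Form T (Population Q): y = (15.3/3.0)(22.70 − 24.1) + 67.2 = 60.1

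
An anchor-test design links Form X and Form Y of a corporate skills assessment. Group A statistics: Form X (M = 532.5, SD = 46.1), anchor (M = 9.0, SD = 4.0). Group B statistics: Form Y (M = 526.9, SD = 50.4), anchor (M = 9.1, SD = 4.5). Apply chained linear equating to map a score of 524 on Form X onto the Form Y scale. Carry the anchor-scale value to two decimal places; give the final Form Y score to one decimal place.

517.5

Form X → anchor (Group A): v = (4.0/46.1)(524 − 532.5) + 9.0 = 8.26
anchor → Form Y (Group B): y = (50.4/4.5)(8.26 − 9.1) + 526.9 = 517.5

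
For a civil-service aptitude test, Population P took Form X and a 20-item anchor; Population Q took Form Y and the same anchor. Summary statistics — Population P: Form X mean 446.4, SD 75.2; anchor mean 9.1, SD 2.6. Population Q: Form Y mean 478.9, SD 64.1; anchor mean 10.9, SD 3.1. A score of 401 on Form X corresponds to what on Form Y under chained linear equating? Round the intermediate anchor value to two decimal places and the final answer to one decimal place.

Form X → anchor (Population P): v = (2.6/75.2)(401 − 446.4) + 9.1 = 7.53
anchor → Form Y (Population Q): y = (64.1/3.1)(7.53 − 10.9) + 478.9 = 409.2

409.2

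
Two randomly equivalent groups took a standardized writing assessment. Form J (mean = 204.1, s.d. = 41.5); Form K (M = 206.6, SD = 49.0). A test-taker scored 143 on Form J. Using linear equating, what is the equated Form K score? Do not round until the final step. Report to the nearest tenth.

134.5

Linear equating: y = (SD_Y/SD_X)(x − M_X) + M_Y
y = (49.0/41.5)(143 − 204.1) + 206.6
y = 1.180723 × -61.1 + 206.6 = -72.1422 + 206.6 = 134.5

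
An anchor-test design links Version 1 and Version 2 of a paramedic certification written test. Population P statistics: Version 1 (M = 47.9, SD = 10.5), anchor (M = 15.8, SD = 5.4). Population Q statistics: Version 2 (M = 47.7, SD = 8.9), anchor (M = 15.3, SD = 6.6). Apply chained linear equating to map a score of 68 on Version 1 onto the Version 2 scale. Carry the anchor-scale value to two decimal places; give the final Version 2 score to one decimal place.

Version 1 → anchor (Population P): v = (5.4/10.5)(68 − 47.9) + 15.8 = 26.14
anchor → Version 2 (Population Q): y = (8.9/6.6)(26.14 − 15.3) + 47.7 = 62.3

62.3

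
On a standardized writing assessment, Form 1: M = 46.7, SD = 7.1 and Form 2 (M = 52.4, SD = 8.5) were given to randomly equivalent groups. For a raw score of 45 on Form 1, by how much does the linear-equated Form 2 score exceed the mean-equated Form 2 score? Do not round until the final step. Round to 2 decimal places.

Mean-equated: 45 + (52.4 − 46.7) = 50.70
Linear-equated: (8.5/7.1)(45 − 46.7) + 52.4 = 50.365
Difference = 50.365 − 50.70 = -0.34

-0.34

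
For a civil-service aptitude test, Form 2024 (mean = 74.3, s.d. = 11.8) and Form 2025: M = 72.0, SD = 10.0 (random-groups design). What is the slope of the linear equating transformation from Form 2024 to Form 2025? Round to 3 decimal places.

A = SD_Y / SD_X = 10.0 / 11.8 = 0.847

0.847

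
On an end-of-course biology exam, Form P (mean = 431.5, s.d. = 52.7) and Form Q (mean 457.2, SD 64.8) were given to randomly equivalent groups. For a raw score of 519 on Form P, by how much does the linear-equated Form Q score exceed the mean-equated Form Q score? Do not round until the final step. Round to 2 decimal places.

Mean-equated: 519 + (457.2 − 431.5) = 544.70
Linear-equated: (64.8/52.7)(519 − 431.5) + 457.2 = 564.790
Difference = 564.790 − 544.70 = 20.09

20.09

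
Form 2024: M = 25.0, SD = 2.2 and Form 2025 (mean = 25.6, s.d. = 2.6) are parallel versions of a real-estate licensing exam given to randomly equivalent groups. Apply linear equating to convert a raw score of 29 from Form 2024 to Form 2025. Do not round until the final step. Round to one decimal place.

Linear equating: y = (SD_Y/SD_X)(x − M_X) + M_Y
y = (2.6/2.2)(29 − 25.0) + 25.6
y = 1.181818 × 4.0 + 25.6 = 4.7273 + 25.6 = 30.3

30.3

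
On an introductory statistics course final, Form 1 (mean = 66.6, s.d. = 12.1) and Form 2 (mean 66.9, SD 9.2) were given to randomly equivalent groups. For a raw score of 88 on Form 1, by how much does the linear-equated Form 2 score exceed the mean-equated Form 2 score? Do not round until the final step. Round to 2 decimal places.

Mean-equated: 88 + (66.9 − 66.6) = 88.30
Linear-equated: (9.2/12.1)(88 − 66.6) + 66.9 = 83.171
Difference = 83.171 − 88.30 = -5.13

-5.13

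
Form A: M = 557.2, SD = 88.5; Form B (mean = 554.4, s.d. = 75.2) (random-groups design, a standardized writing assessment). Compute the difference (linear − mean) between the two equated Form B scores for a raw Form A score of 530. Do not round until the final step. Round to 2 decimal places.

Mean-equated: 530 + (554.4 − 557.2) = 527.20
Linear-equated: (75.2/88.5)(530 − 557.2) + 554.4 = 531.288
Difference = 531.288 − 527.20 = 4.09

4.09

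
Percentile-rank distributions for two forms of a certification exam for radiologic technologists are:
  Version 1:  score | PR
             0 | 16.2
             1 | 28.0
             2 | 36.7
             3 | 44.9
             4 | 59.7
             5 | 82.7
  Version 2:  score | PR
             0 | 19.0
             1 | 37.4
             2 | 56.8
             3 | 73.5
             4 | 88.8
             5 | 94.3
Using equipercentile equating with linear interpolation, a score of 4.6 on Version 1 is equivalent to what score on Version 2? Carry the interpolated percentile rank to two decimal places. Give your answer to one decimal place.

PR of 4.6 on Version 1: 59.7 + (4.6 − 4)/(5 − 4) × (82.7 − 59.7) = 73.50
On Version 2, PR 73.50 falls between score 2 (PR 56.8) and 3 (PR 73.5).
Interpolate: 2 + (73.50 − 56.8)/(73.5 − 56.8) × (3 − 2) = 3.0

3.0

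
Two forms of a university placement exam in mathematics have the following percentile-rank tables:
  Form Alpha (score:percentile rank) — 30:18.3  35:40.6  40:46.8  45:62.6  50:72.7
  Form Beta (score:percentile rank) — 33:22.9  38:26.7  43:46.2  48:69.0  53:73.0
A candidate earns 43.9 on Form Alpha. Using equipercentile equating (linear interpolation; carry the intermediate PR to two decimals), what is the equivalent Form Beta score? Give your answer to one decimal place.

PR of 43.9 on Form Alpha: 46.8 + (43.9 − 40)/(45 − 40) × (62.6 − 46.8) = 59.12
On Form Beta, PR 59.12 falls between score 43 (PR 46.2) and 48 (PR 69.0).
Interpolate: 43 + (59.12 − 46.2)/(69.0 − 46.2) × (48 − 43) = 45.8

45.8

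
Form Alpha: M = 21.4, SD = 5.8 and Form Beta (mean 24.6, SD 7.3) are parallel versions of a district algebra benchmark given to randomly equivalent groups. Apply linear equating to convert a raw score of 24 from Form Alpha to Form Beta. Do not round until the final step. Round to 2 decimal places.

27.87

Linear equating: y = (SD_Y/SD_X)(x − M_X) + M_Y
y = (7.3/5.8)(24 − 21.4) + 24.6
y = 1.258621 × 2.6 + 24.6 = 3.2724 + 24.6 = 27.87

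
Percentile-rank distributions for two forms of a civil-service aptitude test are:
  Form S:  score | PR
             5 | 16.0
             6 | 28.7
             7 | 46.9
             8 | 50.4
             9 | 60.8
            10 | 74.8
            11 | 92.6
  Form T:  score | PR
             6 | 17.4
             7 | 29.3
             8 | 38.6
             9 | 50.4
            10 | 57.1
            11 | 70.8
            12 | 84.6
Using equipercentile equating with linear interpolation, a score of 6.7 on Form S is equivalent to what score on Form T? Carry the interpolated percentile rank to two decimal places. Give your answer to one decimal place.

PR of 6.7 on Form S: 28.7 + (6.7 − 6)/(7 − 6) × (46.9 − 28.7) = 41.44
On Form T, PR 41.44 falls between score 8 (PR 38.6) and 9 (PR 50.4).
Interpolate: 8 + (41.44 − 38.6)/(50.4 − 38.6) × (9 − 8) = 8.2

8.2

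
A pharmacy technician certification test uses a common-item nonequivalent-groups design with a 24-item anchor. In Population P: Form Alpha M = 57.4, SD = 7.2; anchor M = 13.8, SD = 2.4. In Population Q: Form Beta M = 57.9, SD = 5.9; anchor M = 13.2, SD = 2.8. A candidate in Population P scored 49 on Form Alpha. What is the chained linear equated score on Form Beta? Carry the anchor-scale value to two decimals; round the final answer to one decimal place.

53.3

Form Alpha → anchor (Population P): v = (2.4/7.2)(49 − 57.4) + 13.8 = 11.00
anchor → Form Beta (Population Q): y = (5.9/2.8)(11.00 − 13.2) + 57.9 = 53.3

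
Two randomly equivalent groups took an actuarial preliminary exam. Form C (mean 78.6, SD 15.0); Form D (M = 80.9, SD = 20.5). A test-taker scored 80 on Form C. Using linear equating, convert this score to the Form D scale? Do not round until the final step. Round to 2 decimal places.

82.81

Linear equating: y = (SD_Y/SD_X)(x − M_X) + M_Y
y = (20.5/15.0)(80 − 78.6) + 80.9
y = 1.366667 × 1.4 + 80.9 = 1.9133 + 80.9 = 82.81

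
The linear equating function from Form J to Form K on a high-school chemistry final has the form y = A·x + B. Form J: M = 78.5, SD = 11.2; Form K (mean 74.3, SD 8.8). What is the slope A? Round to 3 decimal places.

0.786

A = SD_Y / SD_X = 8.8 / 11.2 = 0.786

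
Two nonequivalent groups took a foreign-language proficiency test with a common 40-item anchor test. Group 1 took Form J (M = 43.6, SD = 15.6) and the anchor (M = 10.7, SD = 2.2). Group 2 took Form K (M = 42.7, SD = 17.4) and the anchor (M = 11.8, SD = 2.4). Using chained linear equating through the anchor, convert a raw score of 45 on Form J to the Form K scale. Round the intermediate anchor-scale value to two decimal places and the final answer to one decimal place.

36.2

Form J → anchor (Group 1): v = (2.2/15.6)(45 − 43.6) + 10.7 = 10.90
anchor → Form K (Group 2): y = (17.4/2.4)(10.90 − 11.8) + 42.7 = 36.2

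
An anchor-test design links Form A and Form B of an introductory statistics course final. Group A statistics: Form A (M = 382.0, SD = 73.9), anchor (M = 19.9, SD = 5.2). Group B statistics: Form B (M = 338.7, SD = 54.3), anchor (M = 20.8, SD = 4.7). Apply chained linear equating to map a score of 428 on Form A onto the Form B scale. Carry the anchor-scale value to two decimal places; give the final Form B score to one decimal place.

Form A → anchor (Group A): v = (5.2/73.9)(428 − 382.0) + 19.9 = 23.14
anchor → Form B (Group B): y = (54.3/4.7)(23.14 − 20.8) + 338.7 = 365.7

365.7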